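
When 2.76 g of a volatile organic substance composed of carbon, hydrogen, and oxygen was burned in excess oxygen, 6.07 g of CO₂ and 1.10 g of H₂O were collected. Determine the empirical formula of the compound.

mol C = 6.07 g CO₂ ÷ 44.009 g/mol = 0.1379 mol
mol H = 2 × 1.10 g H₂O ÷ 18.015 g/mol = 0.1221 mol
mass O = 2.76 − (1.657 + 0.1231) = 0.9803 g → mol O = 0.9803 ÷ 15.999 = 0.06127 mol
Divide by the smallest (0.06127 mol): C 2.251, H 1.993, O 1.000
Multiplying each by 4 gives whole numbers: C 9.00, H 7.97, O 4.00

C9H8O4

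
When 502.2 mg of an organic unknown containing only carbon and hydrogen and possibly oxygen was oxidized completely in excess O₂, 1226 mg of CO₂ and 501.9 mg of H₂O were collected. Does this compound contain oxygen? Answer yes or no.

mol C = 1.226 g CO₂ ÷ 44.009 g/mol = 0.027858 mol
mol H = 2 × 0.5019 g H₂O ÷ 18.015 g/mol = 0.055720 mol
C and H account for only 0.39077 g of the 0.5022 g sample; the remaining 0.11143 g must be oxygen.

yes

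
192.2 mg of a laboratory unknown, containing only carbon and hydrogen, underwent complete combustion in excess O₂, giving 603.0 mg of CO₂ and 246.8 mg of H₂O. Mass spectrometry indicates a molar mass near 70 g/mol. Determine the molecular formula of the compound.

mol C = 0.6030 g CO₂ ÷ 44.009 g/mol = 0.013702 mol
mol H = 2 × 0.2468 g H₂O ÷ 18.015 g/mol = 0.027399 mol
Divide by the smallest (0.013702 mol): C 1.000, H 2.000
Empirical formula: CH2
Empirical-formula mass = 14.03 g/mol; 70 ÷ 14.03 ≈ 5, so the molecular formula is C5H10.

C5H10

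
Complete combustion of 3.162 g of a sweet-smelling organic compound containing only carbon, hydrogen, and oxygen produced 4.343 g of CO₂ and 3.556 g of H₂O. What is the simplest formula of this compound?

CH4O

mol C = 4.343 g CO₂ ÷ 44.009 g/mol = 0.098684 mol
mol H = 2 × 3.556 g H₂O ÷ 18.015 g/mol = 0.39478 mol
mass O = 3.162 − (1.1853 + 0.39794) = 1.5788 g → mol O = 1.5788 ÷ 15.999 = 0.098679 mol
Divide by the smallest (0.098679 mol): C 1.000, H 4.001, O 1.000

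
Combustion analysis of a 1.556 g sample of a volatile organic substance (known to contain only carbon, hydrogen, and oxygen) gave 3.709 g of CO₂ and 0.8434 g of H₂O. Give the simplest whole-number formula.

C9H10O3

mol C = 3.709 g CO₂ ÷ 44.009 g/mol = 0.084278 mol
mol H = 2 × 0.8434 g H₂O ÷ 18.015 g/mol = 0.093633 mol
mass O = 1.556 − (1.0123 + 0.094382) = 0.44935 g → mol O = 0.44935 ÷ 15.999 = 0.028086 mol
Divide by the smallest (0.028086 mol): C 3.001, H 3.334, O 1.000
Multiplying each by 3 gives whole numbers: C 9.00, H 10.00, O 3.00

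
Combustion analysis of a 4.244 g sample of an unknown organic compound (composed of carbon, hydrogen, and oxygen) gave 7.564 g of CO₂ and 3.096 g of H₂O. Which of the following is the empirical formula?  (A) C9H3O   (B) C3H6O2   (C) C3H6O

mol C = 7.564 g CO₂ ÷ 44.009 g/mol = 0.17187 mol
mol H = 2 × 3.096 g H₂O ÷ 18.015 g/mol = 0.34371 mol
mass O = 4.244 − (2.0644 + 0.34646) = 1.8332 g → mol O = 1.8332 ÷ 15.999 = 0.11458 mol
Divide by the smallest (0.11458 mol): C 1.500, H 3.000, O 1.000
Multiplying each by 2 gives whole numbers: C 3.00, H 6.00, O 2.00

(B) C3H6O2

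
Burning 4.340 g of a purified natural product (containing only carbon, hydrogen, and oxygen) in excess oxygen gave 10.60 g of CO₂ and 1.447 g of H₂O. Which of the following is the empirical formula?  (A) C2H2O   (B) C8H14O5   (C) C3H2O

mol C = 10.60 g CO₂ ÷ 44.009 g/mol = 0.24086 mol
mol H = 2 × 1.447 g H₂O ÷ 18.015 g/mol = 0.16064 mol
mass O = 4.340 − (2.8930 + 0.16193) = 1.2851 g → mol O = 1.2851 ÷ 15.999 = 0.080324 mol
Divide by the smallest (0.080324 mol): C 2.999, H 2.000, O 1.000

(C) C3H2O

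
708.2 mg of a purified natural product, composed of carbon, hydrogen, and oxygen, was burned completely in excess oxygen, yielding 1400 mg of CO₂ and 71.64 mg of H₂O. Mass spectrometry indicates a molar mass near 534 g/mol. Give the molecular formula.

C24H6O15

mol C = 1.400 g CO₂ ÷ 44.009 g/mol = 0.031812 mol
mol H = 2 × 0.07164 g H₂O ÷ 18.015 g/mol = 0.0079534 mol
mass O = 0.7082 − (0.38209 + 0.0080170) = 0.31809 g → mol O = 0.31809 ÷ 15.999 = 0.019882 mol
Divide by the smallest (0.0079534 mol): C 4.000, H 1.000, O 2.500
Multiplying each by 2 gives whole numbers: C 8.00, H 2.00, O 5.00
Empirical formula: C8H2O5
Empirical-formula mass = 178.10 g/mol; 534 ÷ 178.10 ≈ 3, so the molecular formula is C24H6O15.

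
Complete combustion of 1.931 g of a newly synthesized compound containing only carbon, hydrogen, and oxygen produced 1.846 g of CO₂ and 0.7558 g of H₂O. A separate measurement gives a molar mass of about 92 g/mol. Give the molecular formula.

C2H4O4

mol C = 1.846 g CO₂ ÷ 44.009 g/mol = 0.041946 mol
mol H = 2 × 0.7558 g H₂O ÷ 18.015 g/mol = 0.083908 mol
mass O = 1.931 − (0.50381 + 0.084579) = 1.3426 g → mol O = 1.3426 ÷ 15.999 = 0.083918 mol
Divide by the smallest (0.041946 mol): C 1.000, H 2.000, O 2.001
Empirical formula: CH2O2
Empirical-formula mass = 46.02 g/mol; 92 ÷ 46.02 ≈ 2, so the molecular formula is C2H4O4.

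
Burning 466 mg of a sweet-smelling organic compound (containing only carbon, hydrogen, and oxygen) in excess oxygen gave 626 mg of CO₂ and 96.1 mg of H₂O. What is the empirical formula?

C4H3O5

mol C = 0.626 g CO₂ ÷ 44.009 g/mol = 0.01422 mol
mol H = 2 × 0.0961 g H₂O ÷ 18.015 g/mol = 0.01067 mol
mass O = 0.466 − (0.1708 + 0.01075) = 0.2844 g → mol O = 0.2844 ÷ 15.999 = 0.01778 mol
Divide by the smallest (0.01067 mol): C 1.333, H 1.000, O 1.666
Multiplying each by 3 gives whole numbers: C 4.00, H 3.00, O 5.00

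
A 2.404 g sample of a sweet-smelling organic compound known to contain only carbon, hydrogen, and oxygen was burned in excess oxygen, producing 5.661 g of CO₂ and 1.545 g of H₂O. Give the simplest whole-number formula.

C3H4O

mol C = 5.661 g CO₂ ÷ 44.009 g/mol = 0.12863 mol
mol H = 2 × 1.545 g H₂O ÷ 18.015 g/mol = 0.17152 mol
mass O = 2.404 − (1.5450 + 0.17290) = 0.68610 g → mol O = 0.68610 ÷ 15.999 = 0.042884 mol
Divide by the smallest (0.042884 mol): C 3.000, H 4.000, O 1.000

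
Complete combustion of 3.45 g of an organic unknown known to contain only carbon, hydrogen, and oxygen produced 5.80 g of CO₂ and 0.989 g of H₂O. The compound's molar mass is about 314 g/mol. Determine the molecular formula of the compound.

mol C = 5.80 g CO₂ ÷ 44.009 g/mol = 0.1318 mol
mol H = 2 × 0.989 g H₂O ÷ 18.015 g/mol = 0.1098 mol
mass O = 3.45 − (1.583 + 0.1107) = 1.756 g → mol O = 1.756 ÷ 15.999 = 0.1098 mol
Divide by the smallest (0.1098 mol): C 1.200, H 1.000, O 1.000
Multiplying each by 5 gives whole numbers: C 6.00, H 5.00, O 5.00
Empirical formula: C6H5O5
Empirical-formula mass = 157.10 g/mol; 314 ÷ 157.10 ≈ 2, so the molecular formula is C12H10O10.

C12H10O10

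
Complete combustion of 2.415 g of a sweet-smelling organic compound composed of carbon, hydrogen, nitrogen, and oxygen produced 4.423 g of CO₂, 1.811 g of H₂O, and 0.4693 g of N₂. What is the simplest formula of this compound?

C3H6NO

mol C = 4.423 g CO₂ ÷ 44.009 g/mol = 0.10050 mol
mol H = 2 × 1.811 g H₂O ÷ 18.015 g/mol = 0.20105 mol
mol N = 2 × 0.4693 g N₂ ÷ 28.014 g/mol = 0.033505 mol
mass O = 2.415 − (1.2071 + 0.20266 + 0.46930) = 0.53591 g → mol O = 0.53591 ÷ 15.999 = 0.033496 mol
Divide by the smallest (0.033496 mol): C 3.000, H 6.002, N 1.000, O 1.000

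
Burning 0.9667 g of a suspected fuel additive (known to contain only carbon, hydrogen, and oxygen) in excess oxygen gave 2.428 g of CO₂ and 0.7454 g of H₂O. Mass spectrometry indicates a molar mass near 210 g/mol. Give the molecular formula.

mol C = 2.428 g CO₂ ÷ 44.009 g/mol = 0.055171 mol
mol H = 2 × 0.7454 g H₂O ÷ 18.015 g/mol = 0.082753 mol
mass O = 0.9667 − (0.66265 + 0.083415) = 0.22063 g → mol O = 0.22063 ÷ 15.999 = 0.013790 mol
Divide by the smallest (0.013790 mol): C 4.001, H 6.001, O 1.000
Empirical formula: C4H6O
Empirical-formula mass = 70.09 g/mol; 210 ÷ 70.09 ≈ 3, so the molecular formula is C12H18O3.

C12H18O3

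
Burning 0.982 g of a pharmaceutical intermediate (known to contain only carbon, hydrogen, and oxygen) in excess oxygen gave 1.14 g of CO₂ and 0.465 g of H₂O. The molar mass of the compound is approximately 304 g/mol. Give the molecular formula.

C8H16O12

mol C = 1.14 g CO₂ ÷ 44.009 g/mol = 0.02590 mol
mol H = 2 × 0.465 g H₂O ÷ 18.015 g/mol = 0.05162 mol
mass O = 0.982 − (0.3111 + 0.05204) = 0.6188 g → mol O = 0.6188 ÷ 15.999 = 0.03868 mol
Divide by the smallest (0.02590 mol): C 1.000, H 1.993, O 1.493
Multiplying each by 2 gives whole numbers: C 2.00, H 3.99, O 2.99
Empirical formula: C2H4O3
Empirical-formula mass = 76.05 g/mol; 304 ÷ 76.05 ≈ 4, so the molecular formula is C8H16O12.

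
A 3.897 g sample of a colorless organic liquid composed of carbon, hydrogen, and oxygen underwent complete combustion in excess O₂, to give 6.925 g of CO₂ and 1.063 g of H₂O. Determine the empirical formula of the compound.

C4H3O3

mol C = 6.925 g CO₂ ÷ 44.009 g/mol = 0.15735 mol
mol H = 2 × 1.063 g H₂O ÷ 18.015 g/mol = 0.11801 mol
mass O = 3.897 − (1.8900 + 0.11896) = 1.8881 g → mol O = 1.8881 ÷ 15.999 = 0.11801 mol
Divide by the smallest (0.11801 mol): C 1.333, H 1.000, O 1.000
Multiplying each by 3 gives whole numbers: C 4.00, H 3.00, O 3.00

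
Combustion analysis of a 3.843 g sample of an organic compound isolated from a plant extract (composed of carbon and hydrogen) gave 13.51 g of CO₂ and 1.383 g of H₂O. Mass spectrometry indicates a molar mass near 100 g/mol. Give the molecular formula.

mol C = 13.51 g CO₂ ÷ 44.009 g/mol = 0.30698 mol
mol H = 2 × 1.383 g H₂O ÷ 18.015 g/mol = 0.15354 mol
Divide by the smallest (0.15354 mol): C 1.999, H 1.000
Empirical formula: C2H
Empirical-formula mass = 25.03 g/mol; 100 ÷ 25.03 ≈ 4, so the molecular formula is C8H4.

C8H4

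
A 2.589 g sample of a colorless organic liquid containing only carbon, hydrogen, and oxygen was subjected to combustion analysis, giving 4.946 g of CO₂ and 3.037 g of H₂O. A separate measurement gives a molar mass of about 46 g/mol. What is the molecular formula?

C2H6O

mol C = 4.946 g CO₂ ÷ 44.009 g/mol = 0.11239 mol
mol H = 2 × 3.037 g H₂O ÷ 18.015 g/mol = 0.33716 mol
mass O = 2.589 − (1.3499 + 0.33986) = 0.89927 g → mol O = 0.89927 ÷ 15.999 = 0.056208 mol
Divide by the smallest (0.056208 mol): C 1.999, H 5.999, O 1.000
Empirical formula: C2H6O
Empirical-formula mass = 46.07 g/mol; 46 ÷ 46.07 ≈ 1, so the molecular formula is C2H6O.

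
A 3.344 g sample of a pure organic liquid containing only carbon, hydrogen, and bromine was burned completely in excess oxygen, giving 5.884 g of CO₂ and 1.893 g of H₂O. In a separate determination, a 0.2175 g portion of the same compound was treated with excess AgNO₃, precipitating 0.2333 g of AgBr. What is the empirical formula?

C7H11Br

mol C = 5.884 g CO₂ ÷ 44.009 g/mol = 0.13370 mol
mol H = 2 × 1.893 g H₂O ÷ 18.015 g/mol = 0.21016 mol
From the AgBr data: mol Br per gram of compound = (0.2333 ÷ 187.772) ÷ 0.2175 = 0.0057125 mol/g, so in the 3.344 g combustion sample mol Br = 0.019103 mol
Divide by the smallest (0.019103 mol): C 6.999, H 11.002, Br 1.000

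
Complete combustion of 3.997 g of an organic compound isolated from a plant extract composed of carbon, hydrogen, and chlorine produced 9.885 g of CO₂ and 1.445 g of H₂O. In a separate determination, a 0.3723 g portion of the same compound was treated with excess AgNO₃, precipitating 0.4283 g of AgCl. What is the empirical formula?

C7H5Cl

mol C = 9.885 g CO₂ ÷ 44.009 g/mol = 0.22461 mol
mol H = 2 × 1.445 g H₂O ÷ 18.015 g/mol = 0.16042 mol
From the AgCl data: mol Cl per gram of compound = (0.4283 ÷ 143.318) ÷ 0.3723 = 0.0080270 mol/g, so in the 3.997 g combustion sample mol Cl = 0.032084 mol
Divide by the smallest (0.032084 mol): C 7.001, H 5.000, Cl 1.000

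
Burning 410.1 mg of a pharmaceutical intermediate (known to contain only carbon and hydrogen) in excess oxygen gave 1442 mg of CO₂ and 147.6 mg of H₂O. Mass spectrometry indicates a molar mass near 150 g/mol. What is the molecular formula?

mol C = 1.442 g CO₂ ÷ 44.009 g/mol = 0.032766 mol
mol H = 2 × 0.1476 g H₂O ÷ 18.015 g/mol = 0.016386 mol
Divide by the smallest (0.016386 mol): C 2.000, H 1.000
Empirical formula: C2H
Empirical-formula mass = 25.03 g/mol; 150 ÷ 25.03 ≈ 6, so the molecular formula is C12H6.

C12H6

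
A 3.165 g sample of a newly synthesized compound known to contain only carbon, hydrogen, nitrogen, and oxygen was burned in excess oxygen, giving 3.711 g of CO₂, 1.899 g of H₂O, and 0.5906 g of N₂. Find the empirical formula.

C2H5NO2

mol C = 3.711 g CO₂ ÷ 44.009 g/mol = 0.084324 mol
mol H = 2 × 1.899 g H₂O ÷ 18.015 g/mol = 0.21082 mol
mol N = 2 × 0.5906 g N₂ ÷ 28.014 g/mol = 0.042165 mol
mass O = 3.165 − (1.0128 + 0.21251 + 0.59060) = 1.3491 g → mol O = 1.3491 ÷ 15.999 = 0.084323 mol
Divide by the smallest (0.042165 mol): C 2.000, H 5.000, N 1.000, O 2.000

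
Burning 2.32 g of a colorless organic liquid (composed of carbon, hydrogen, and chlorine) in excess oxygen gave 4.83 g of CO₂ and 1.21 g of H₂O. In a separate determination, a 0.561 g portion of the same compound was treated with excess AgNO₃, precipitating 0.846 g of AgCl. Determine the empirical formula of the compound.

mol C = 4.83 g CO₂ ÷ 44.009 g/mol = 0.1098 mol
mol H = 2 × 1.21 g H₂O ÷ 18.015 g/mol = 0.1343 mol
From the AgCl data: mol Cl per gram of compound = (0.846 ÷ 143.318) ÷ 0.561 = 0.01052 mol/g, so in the 2.32 g combustion sample mol Cl = 0.02441 mol
Divide by the smallest (0.02441 mol): C 4.496, H 5.503, Cl 1.000
Multiplying each by 2 gives whole numbers: C 8.99, H 11.01, Cl 2.00

C9H11Cl2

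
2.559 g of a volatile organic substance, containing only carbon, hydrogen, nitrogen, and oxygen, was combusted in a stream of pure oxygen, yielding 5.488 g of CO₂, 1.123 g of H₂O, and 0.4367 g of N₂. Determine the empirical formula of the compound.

mol C = 5.488 g CO₂ ÷ 44.009 g/mol = 0.12470 mol
mol H = 2 × 1.123 g H₂O ÷ 18.015 g/mol = 0.12467 mol
mol N = 2 × 0.4367 g N₂ ÷ 28.014 g/mol = 0.031177 mol
mass O = 2.559 − (1.4978 + 0.12567 + 0.43670) = 0.49884 g → mol O = 0.49884 ÷ 15.999 = 0.031179 mol
Divide by the smallest (0.031177 mol): C 4.000, H 3.999, N 1.000, O 1.000

C4H4NO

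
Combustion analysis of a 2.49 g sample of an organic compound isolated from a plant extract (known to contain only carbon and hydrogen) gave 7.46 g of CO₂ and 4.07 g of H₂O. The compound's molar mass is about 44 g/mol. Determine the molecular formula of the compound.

mol C = 7.46 g CO₂ ÷ 44.009 g/mol = 0.1695 mol
mol H = 2 × 4.07 g H₂O ÷ 18.015 g/mol = 0.4518 mol
Divide by the smallest (0.1695 mol): C 1.000, H 2.666
Multiplying each by 3 gives whole numbers: C 3.00, H 8.00
Empirical formula: C3H8
Empirical-formula mass = 44.10 g/mol; 44 ÷ 44.10 ≈ 1, so the molecular formula is C3H8.

C3H8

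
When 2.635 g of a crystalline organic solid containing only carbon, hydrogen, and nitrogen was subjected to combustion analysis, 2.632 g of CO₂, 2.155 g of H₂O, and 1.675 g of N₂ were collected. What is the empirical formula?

mol C = 2.632 g CO₂ ÷ 44.009 g/mol = 0.059806 mol
mol H = 2 × 2.155 g H₂O ÷ 18.015 g/mol = 0.23925 mol
mol N = 2 × 1.675 g N₂ ÷ 28.014 g/mol = 0.11958 mol
Divide by the smallest (0.059806 mol): C 1.000, H 4.000, N 2.000

CH4N2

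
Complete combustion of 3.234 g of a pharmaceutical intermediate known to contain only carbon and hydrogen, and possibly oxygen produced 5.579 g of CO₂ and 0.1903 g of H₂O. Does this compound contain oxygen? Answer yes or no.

yes

mol C = 5.579 g CO₂ ÷ 44.009 g/mol = 0.12677 mol
mol H = 2 × 0.1903 g H₂O ÷ 18.015 g/mol = 0.021127 mol
C and H account for only 1.5439 g of the 3.234 g sample; the remaining 1.6901 g must be oxygen.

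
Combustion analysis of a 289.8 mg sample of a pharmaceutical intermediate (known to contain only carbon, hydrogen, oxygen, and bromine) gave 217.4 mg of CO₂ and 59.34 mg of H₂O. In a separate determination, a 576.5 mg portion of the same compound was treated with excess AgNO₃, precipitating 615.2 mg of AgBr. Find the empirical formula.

C6H8Br2O7

mol C = 0.2174 g CO₂ ÷ 44.009 g/mol = 0.0049399 mol
mol H = 2 × 0.05934 g H₂O ÷ 18.015 g/mol = 0.0065878 mol
From the AgBr data: mol Br per gram of compound = (0.6152 ÷ 187.772) ÷ 0.5765 = 0.0056831 mol/g, so in the 0.2898 g combustion sample mol Br = 0.0016470 mol
mass O = 0.2898 − (0.059333 + 0.0066405 + 0.13160) = 0.092227 g → mol O = 0.092227 ÷ 15.999 = 0.0057646 mol
Divide by the smallest (0.0016470 mol): C 2.999, H 4.000, Br 1.000, O 3.500
Multiplying each by 2 gives whole numbers: C 6.00, H 8.00, Br 2.00, O 7.00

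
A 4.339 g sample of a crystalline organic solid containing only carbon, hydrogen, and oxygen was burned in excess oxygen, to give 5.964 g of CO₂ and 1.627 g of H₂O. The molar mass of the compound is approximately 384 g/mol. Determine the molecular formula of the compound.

mol C = 5.964 g CO₂ ÷ 44.009 g/mol = 0.13552 mol
mol H = 2 × 1.627 g H₂O ÷ 18.015 g/mol = 0.18063 mol
mass O = 4.339 − (1.6277 + 0.18207) = 2.5292 g → mol O = 2.5292 ÷ 15.999 = 0.15809 mol
Divide by the smallest (0.13552 mol): C 1.000, H 1.333, O 1.167
Multiplying each by 6 gives whole numbers: C 6.00, H 8.00, O 7.00
Empirical formula: C6H8O7
Empirical-formula mass = 192.12 g/mol; 384 ÷ 192.12 ≈ 2, so the molecular formula is C12H16O14.

C12H16O14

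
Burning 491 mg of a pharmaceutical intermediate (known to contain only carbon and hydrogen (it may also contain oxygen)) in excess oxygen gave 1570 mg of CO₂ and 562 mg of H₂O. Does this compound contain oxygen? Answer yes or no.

mol C = 1.57 g CO₂ ÷ 44.009 g/mol = 0.03567 mol
mol H = 2 × 0.562 g H₂O ÷ 18.015 g/mol = 0.06239 mol
C and H together account for 0.4914 g — essentially the entire 0.491 g sample — so the compound contains no oxygen.

no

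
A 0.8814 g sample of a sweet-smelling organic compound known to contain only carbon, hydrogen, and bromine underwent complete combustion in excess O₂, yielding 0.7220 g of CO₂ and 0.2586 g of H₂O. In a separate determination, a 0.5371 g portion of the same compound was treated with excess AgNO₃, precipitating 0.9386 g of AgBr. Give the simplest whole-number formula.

C4H7Br2

mol C = 0.7220 g CO₂ ÷ 44.009 g/mol = 0.016406 mol
mol H = 2 × 0.2586 g H₂O ÷ 18.015 g/mol = 0.028709 mol
From the AgBr data: mol Br per gram of compound = (0.9386 ÷ 187.772) ÷ 0.5371 = 0.0093067 mol/g, so in the 0.8814 g combustion sample mol Br = 0.0082029 mol
Divide by the smallest (0.0082029 mol): C 2.000, H 3.500, Br 1.000
Multiplying each by 2 gives whole numbers: C 4.00, H 7.00, Br 2.00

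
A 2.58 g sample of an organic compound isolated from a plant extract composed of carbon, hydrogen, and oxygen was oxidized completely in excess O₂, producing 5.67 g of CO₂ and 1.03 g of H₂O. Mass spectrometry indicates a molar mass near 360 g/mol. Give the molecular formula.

mol C = 5.67 g CO₂ ÷ 44.009 g/mol = 0.1288 mol
mol H = 2 × 1.03 g H₂O ÷ 18.015 g/mol = 0.1143 mol
mass O = 2.58 − (1.547 + 0.1153) = 0.9173 g → mol O = 0.9173 ÷ 15.999 = 0.05733 mol
Divide by the smallest (0.05733 mol): C 2.247, H 1.994, O 1.000
Multiplying each by 4 gives whole numbers: C 8.99, H 7.98, O 4.00
Empirical formula: C9H8O4
Empirical-formula mass = 180.16 g/mol; 360 ÷ 180.16 ≈ 2, so the molecular formula is C18H16O8.

C18H16O8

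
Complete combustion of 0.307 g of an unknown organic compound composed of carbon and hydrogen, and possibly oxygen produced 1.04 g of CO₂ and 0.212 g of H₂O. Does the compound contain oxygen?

no

mol C = 1.04 g CO₂ ÷ 44.009 g/mol = 0.02363 mol
mol H = 2 × 0.212 g H₂O ÷ 18.015 g/mol = 0.02354 mol
C and H together account for 0.3076 g — essentially the entire 0.307 g sample — so the compound contains no oxygen.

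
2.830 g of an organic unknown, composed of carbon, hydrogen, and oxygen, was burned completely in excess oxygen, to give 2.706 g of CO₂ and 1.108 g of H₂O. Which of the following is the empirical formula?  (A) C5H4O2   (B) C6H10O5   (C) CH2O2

mol C = 2.706 g CO₂ ÷ 44.009 g/mol = 0.061487 mol
mol H = 2 × 1.108 g H₂O ÷ 18.015 g/mol = 0.12301 mol
mass O = 2.830 − (0.73853 + 0.12399) = 1.9675 g → mol O = 1.9675 ÷ 15.999 = 0.12298 mol
Divide by the smallest (0.061487 mol): C 1.000, H 2.001, O 2.000

(C) CH2O2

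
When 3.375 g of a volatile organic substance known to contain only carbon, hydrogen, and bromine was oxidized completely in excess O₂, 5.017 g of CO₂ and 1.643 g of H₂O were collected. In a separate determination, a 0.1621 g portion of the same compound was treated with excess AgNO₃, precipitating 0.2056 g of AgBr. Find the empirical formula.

mol C = 5.017 g CO₂ ÷ 44.009 g/mol = 0.11400 mol
mol H = 2 × 1.643 g H₂O ÷ 18.015 g/mol = 0.18240 mol
From the AgBr data: mol Br per gram of compound = (0.2056 ÷ 187.772) ÷ 0.1621 = 0.0067547 mol/g, so in the 3.375 g combustion sample mol Br = 0.022797 mol
Divide by the smallest (0.022797 mol): C 5.001, H 8.001, Br 1.000

C5H8Br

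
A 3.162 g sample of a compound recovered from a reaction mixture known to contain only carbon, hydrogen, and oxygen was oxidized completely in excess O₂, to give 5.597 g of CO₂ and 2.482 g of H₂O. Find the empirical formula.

C6H13O4

mol C = 5.597 g CO₂ ÷ 44.009 g/mol = 0.12718 mol
mol H = 2 × 2.482 g H₂O ÷ 18.015 g/mol = 0.27555 mol
mass O = 3.162 − (1.5275 + 0.27775) = 1.3567 g → mol O = 1.3567 ÷ 15.999 = 0.084799 mol
Divide by the smallest (0.084799 mol): C 1.500, H 3.249, O 1.000
Multiplying each by 4 gives whole numbers: C 6.00, H 13.00, O 4.00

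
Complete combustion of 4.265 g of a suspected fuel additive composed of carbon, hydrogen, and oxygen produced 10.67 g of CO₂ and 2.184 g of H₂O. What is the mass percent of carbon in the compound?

68.28%

mol C = 10.67 g CO₂ ÷ 44.009 g/mol = 0.24245 mol
mol H = 2 × 2.184 g H₂O ÷ 18.015 g/mol = 0.24246 mol
mass O = 4.265 − (2.9121 + 0.24440) = 1.1085 g → mol O = 1.1085 ÷ 15.999 = 0.069287 mol
mass % C = 2.9121 g ÷ 4.265 g × 100%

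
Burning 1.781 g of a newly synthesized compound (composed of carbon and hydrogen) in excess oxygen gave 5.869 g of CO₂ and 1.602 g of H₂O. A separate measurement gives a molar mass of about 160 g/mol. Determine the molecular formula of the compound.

C12H16

mol C = 5.869 g CO₂ ÷ 44.009 g/mol = 0.13336 mol
mol H = 2 × 1.602 g H₂O ÷ 18.015 g/mol = 0.17785 mol
Divide by the smallest (0.13336 mol): C 1.000, H 1.334
Multiplying each by 3 gives whole numbers: C 3.00, H 4.00
Empirical formula: C3H4
Empirical-formula mass = 40.06 g/mol; 160 ÷ 40.06 ≈ 4, so the molecular formula is C12H16.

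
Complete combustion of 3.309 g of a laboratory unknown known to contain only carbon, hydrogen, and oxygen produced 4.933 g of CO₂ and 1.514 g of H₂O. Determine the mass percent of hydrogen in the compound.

mol C = 4.933 g CO₂ ÷ 44.009 g/mol = 0.11209 mol
mol H = 2 × 1.514 g H₂O ÷ 18.015 g/mol = 0.16808 mol
mass O = 3.309 − (1.3463 + 0.16943) = 1.7933 g → mol O = 1.7933 ÷ 15.999 = 0.11209 mol
mass % H = 0.16943 g ÷ 3.309 g × 100%

5.12%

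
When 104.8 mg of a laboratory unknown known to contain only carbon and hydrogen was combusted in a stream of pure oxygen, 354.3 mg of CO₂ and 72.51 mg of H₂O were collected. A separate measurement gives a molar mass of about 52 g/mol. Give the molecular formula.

mol C = 0.3543 g CO₂ ÷ 44.009 g/mol = 0.0080506 mol
mol H = 2 × 0.07251 g H₂O ÷ 18.015 g/mol = 0.0080500 mol
Divide by the smallest (0.0080500 mol): C 1.000, H 1.000
Empirical formula: CH
Empirical-formula mass = 13.02 g/mol; 52 ÷ 13.02 ≈ 4, so the molecular formula is C4H4.

C4H4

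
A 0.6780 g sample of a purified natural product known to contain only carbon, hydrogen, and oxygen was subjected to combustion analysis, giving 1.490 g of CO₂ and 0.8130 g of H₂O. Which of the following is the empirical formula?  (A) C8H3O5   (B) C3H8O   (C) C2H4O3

mol C = 1.490 g CO₂ ÷ 44.009 g/mol = 0.033857 mol
mol H = 2 × 0.8130 g H₂O ÷ 18.015 g/mol = 0.090258 mol
mass O = 0.6780 − (0.40665 + 0.090980) = 0.18037 g → mol O = 0.18037 ÷ 15.999 = 0.011274 mol
Divide by the smallest (0.011274 mol): C 3.003, H 8.006, O 1.000

(B) C3H8O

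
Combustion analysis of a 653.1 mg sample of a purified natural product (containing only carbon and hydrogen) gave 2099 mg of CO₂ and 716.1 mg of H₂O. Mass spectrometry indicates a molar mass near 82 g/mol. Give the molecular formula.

C6H10

mol C = 2.099 g CO₂ ÷ 44.009 g/mol = 0.047695 mol
mol H = 2 × 0.7161 g H₂O ÷ 18.015 g/mol = 0.079500 mol
Divide by the smallest (0.047695 mol): C 1.000, H 1.667
Multiplying each by 3 gives whole numbers: C 3.00, H 5.00
Empirical formula: C3H5
Empirical-formula mass = 41.07 g/mol; 82 ÷ 41.07 ≈ 2, so the molecular formula is C6H10.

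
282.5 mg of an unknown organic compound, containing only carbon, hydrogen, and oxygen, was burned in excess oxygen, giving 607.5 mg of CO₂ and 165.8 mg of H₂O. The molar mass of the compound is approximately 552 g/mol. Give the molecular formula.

mol C = 0.6075 g CO₂ ÷ 44.009 g/mol = 0.013804 mol
mol H = 2 × 0.1658 g H₂O ÷ 18.015 g/mol = 0.018407 mol
mass O = 0.2825 − (0.16580 + 0.018554) = 0.098146 g → mol O = 0.098146 ÷ 15.999 = 0.0061345 mol
Divide by the smallest (0.0061345 mol): C 2.250, H 3.001, O 1.000
Multiplying each by 4 gives whole numbers: C 9.00, H 12.00, O 4.00
Empirical formula: C9H12O4
Empirical-formula mass = 184.19 g/mol; 552 ÷ 184.19 ≈ 3, so the molecular formula is C27H36O12.

C27H36O12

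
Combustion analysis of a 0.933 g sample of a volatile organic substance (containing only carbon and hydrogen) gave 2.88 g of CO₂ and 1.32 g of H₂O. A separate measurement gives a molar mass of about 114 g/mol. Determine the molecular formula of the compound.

C8H18

mol C = 2.88 g CO₂ ÷ 44.009 g/mol = 0.06544 mol
mol H = 2 × 1.32 g H₂O ÷ 18.015 g/mol = 0.1465 mol
Divide by the smallest (0.06544 mol): C 1.000, H 2.239
Multiplying each by 4 gives whole numbers: C 4.00, H 8.96
Empirical formula: C4H9
Empirical-formula mass = 57.12 g/mol; 114 ÷ 57.12 ≈ 2, so the molecular formula is C8H18.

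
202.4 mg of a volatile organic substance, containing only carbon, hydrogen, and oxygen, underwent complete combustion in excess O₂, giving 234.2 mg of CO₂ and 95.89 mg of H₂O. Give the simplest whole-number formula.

mol C = 0.2342 g CO₂ ÷ 44.009 g/mol = 0.0053216 mol
mol H = 2 × 0.09589 g H₂O ÷ 18.015 g/mol = 0.010646 mol
mass O = 0.2024 − (0.063918 + 0.010731) = 0.12775 g → mol O = 0.12775 ÷ 15.999 = 0.0079849 mol
Divide by the smallest (0.0053216 mol): C 1.000, H 2.000, O 1.500
Multiplying each by 2 gives whole numbers: C 2.00, H 4.00, O 3.00

C2H4O3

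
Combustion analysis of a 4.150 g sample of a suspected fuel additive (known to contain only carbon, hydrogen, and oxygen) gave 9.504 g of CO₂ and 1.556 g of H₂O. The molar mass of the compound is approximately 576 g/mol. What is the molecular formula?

mol C = 9.504 g CO₂ ÷ 44.009 g/mol = 0.21596 mol
mol H = 2 × 1.556 g H₂O ÷ 18.015 g/mol = 0.17274 mol
mass O = 4.150 − (2.5938 + 0.17413) = 1.3820 g → mol O = 1.3820 ÷ 15.999 = 0.086382 mol
Divide by the smallest (0.086382 mol): C 2.500, H 2.000, O 1.000
Multiplying each by 2 gives whole numbers: C 5.00, H 4.00, O 2.00
Empirical formula: C5H4O2
Empirical-formula mass = 96.08 g/mol; 576 ÷ 96.08 ≈ 6, so the molecular formula is C30H24O12.

C30H24O12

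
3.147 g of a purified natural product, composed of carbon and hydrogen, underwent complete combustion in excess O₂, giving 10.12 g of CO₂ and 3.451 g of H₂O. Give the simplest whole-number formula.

mol C = 10.12 g CO₂ ÷ 44.009 g/mol = 0.22995 mol
mol H = 2 × 3.451 g H₂O ÷ 18.015 g/mol = 0.38313 mol
Divide by the smallest (0.22995 mol): C 1.000, H 1.666
Multiplying each by 3 gives whole numbers: C 3.00, H 5.00

C3H5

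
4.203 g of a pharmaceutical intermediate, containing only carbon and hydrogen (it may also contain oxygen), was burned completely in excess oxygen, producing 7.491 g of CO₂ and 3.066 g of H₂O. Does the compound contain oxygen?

mol C = 7.491 g CO₂ ÷ 44.009 g/mol = 0.17022 mol
mol H = 2 × 3.066 g H₂O ÷ 18.015 g/mol = 0.34038 mol
C and H account for only 2.3876 g of the 4.203 g sample; the remaining 1.8154 g must be oxygen.

yes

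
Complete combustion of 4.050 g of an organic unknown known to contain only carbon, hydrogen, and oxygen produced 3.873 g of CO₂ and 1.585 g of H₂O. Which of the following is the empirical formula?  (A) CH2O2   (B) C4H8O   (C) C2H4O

mol C = 3.873 g CO₂ ÷ 44.009 g/mol = 0.088005 mol
mol H = 2 × 1.585 g H₂O ÷ 18.015 g/mol = 0.17596 mol
mass O = 4.050 − (1.0570 + 0.17737) = 2.8156 g → mol O = 2.8156 ÷ 15.999 = 0.17599 mol
Divide by the smallest (0.088005 mol): C 1.000, H 1.999, O 2.000

(A) CH2O2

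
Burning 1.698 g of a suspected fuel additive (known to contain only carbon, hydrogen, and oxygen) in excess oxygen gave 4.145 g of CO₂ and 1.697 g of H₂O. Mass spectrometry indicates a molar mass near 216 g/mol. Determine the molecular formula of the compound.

C12H24O3

mol C = 4.145 g CO₂ ÷ 44.009 g/mol = 0.094185 mol
mol H = 2 × 1.697 g H₂O ÷ 18.015 g/mol = 0.18840 mol
mass O = 1.698 − (1.1313 + 0.18991) = 0.37683 g → mol O = 0.37683 ÷ 15.999 = 0.023554 mol
Divide by the smallest (0.023554 mol): C 3.999, H 7.999, O 1.000
Empirical formula: C4H8O
Empirical-formula mass = 72.11 g/mol; 216 ÷ 72.11 ≈ 3, so the molecular formula is C12H24O3.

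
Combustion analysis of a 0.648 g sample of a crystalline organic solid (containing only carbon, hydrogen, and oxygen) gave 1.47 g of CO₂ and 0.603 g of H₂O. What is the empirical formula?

mol C = 1.47 g CO₂ ÷ 44.009 g/mol = 0.03340 mol
mol H = 2 × 0.603 g H₂O ÷ 18.015 g/mol = 0.06694 mol
mass O = 0.648 − (0.4012 + 0.06748) = 0.1793 g → mol O = 0.1793 ÷ 15.999 = 0.01121 mol
Divide by the smallest (0.01121 mol): C 2.980, H 5.973, O 1.000

C3H6O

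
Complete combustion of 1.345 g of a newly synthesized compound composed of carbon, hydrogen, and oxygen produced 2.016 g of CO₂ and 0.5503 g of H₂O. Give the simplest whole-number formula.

C3H4O3

mol C = 2.016 g CO₂ ÷ 44.009 g/mol = 0.045809 mol
mol H = 2 × 0.5503 g H₂O ÷ 18.015 g/mol = 0.061094 mol
mass O = 1.345 − (0.55021 + 0.061582) = 0.73321 g → mol O = 0.73321 ÷ 15.999 = 0.045828 mol
Divide by the smallest (0.045809 mol): C 1.000, H 1.334, O 1.000
Multiplying each by 3 gives whole numbers: C 3.00, H 4.00, O 3.00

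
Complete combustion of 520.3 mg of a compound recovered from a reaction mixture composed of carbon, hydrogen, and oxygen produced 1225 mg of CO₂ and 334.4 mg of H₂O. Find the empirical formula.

C3H4O

mol C = 1.225 g CO₂ ÷ 44.009 g/mol = 0.027835 mol
mol H = 2 × 0.3344 g H₂O ÷ 18.015 g/mol = 0.037125 mol
mass O = 0.5203 − (0.33433 + 0.037422) = 0.14855 g → mol O = 0.14855 ÷ 15.999 = 0.0092849 mol
Divide by the smallest (0.0092849 mol): C 2.998, H 3.998, O 1.000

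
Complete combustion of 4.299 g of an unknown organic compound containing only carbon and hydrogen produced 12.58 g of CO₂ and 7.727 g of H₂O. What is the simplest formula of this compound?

CH3

mol C = 12.58 g CO₂ ÷ 44.009 g/mol = 0.28585 mol
mol H = 2 × 7.727 g H₂O ÷ 18.015 g/mol = 0.85784 mol
Divide by the smallest (0.28585 mol): C 1.000, H 3.001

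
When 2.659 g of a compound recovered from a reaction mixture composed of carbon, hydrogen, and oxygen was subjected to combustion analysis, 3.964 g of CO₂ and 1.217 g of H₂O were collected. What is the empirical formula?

mol C = 3.964 g CO₂ ÷ 44.009 g/mol = 0.090072 mol
mol H = 2 × 1.217 g H₂O ÷ 18.015 g/mol = 0.13511 mol
mass O = 2.659 − (1.0819 + 0.13619) = 1.4409 g → mol O = 1.4409 ÷ 15.999 = 0.090065 mol
Divide by the smallest (0.090065 mol): C 1.000, H 1.500, O 1.000
Multiplying each by 2 gives whole numbers: C 2.00, H 3.00, O 2.00

C2H3O2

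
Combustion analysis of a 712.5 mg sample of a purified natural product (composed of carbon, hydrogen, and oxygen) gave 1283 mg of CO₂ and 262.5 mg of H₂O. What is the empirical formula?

mol C = 1.283 g CO₂ ÷ 44.009 g/mol = 0.029153 mol
mol H = 2 × 0.2625 g H₂O ÷ 18.015 g/mol = 0.029142 mol
mass O = 0.7125 − (0.35016 + 0.029376) = 0.33297 g → mol O = 0.33297 ÷ 15.999 = 0.020812 mol
Divide by the smallest (0.020812 mol): C 1.401, H 1.400, O 1.000
Multiplying each by 5 gives whole numbers: C 7.00, H 7.00, O 5.00

C7H7O5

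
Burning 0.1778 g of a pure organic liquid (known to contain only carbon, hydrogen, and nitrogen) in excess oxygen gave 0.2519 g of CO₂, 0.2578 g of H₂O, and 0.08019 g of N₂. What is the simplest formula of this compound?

mol C = 0.2519 g CO₂ ÷ 44.009 g/mol = 0.0057238 mol
mol H = 2 × 0.2578 g H₂O ÷ 18.015 g/mol = 0.028621 mol
mol N = 2 × 0.08019 g N₂ ÷ 28.014 g/mol = 0.0057250 mol
Divide by the smallest (0.0057238 mol): C 1.000, H 5.000, N 1.000

CH5N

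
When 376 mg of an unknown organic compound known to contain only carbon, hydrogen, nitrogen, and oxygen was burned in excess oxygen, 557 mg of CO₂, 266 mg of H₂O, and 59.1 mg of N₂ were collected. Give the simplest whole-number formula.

C3H7NO2

mol C = 0.557 g CO₂ ÷ 44.009 g/mol = 0.01266 mol
mol H = 2 × 0.266 g H₂O ÷ 18.015 g/mol = 0.02953 mol
mol N = 2 × 0.0591 g N₂ ÷ 28.014 g/mol = 0.004219 mol
mass O = 0.376 − (0.1520 + 0.02977 + 0.05910) = 0.1351 g → mol O = 0.1351 ÷ 15.999 = 0.008445 mol
Divide by the smallest (0.004219 mol): C 3.000, H 6.999, N 1.000, O 2.002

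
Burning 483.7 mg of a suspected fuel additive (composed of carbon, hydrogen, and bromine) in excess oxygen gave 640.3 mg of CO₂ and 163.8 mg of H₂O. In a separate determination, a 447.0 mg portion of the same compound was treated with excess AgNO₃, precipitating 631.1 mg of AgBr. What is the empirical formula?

C4H5Br

mol C = 0.6403 g CO₂ ÷ 44.009 g/mol = 0.014549 mol
mol H = 2 × 0.1638 g H₂O ÷ 18.015 g/mol = 0.018185 mol
From the AgBr data: mol Br per gram of compound = (0.6311 ÷ 187.772) ÷ 0.4470 = 0.0075190 mol/g, so in the 0.4837 g combustion sample mol Br = 0.0036369 mol
Divide by the smallest (0.0036369 mol): C 4.000, H 5.000, Br 1.000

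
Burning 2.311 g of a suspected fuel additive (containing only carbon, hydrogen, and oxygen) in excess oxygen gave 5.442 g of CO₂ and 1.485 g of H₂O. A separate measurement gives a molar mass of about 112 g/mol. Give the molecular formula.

C6H8O2

mol C = 5.442 g CO₂ ÷ 44.009 g/mol = 0.12366 mol
mol H = 2 × 1.485 g H₂O ÷ 18.015 g/mol = 0.16486 mol
mass O = 2.311 − (1.4852 + 0.16618) = 0.65958 g → mol O = 0.65958 ÷ 15.999 = 0.041226 mol
Divide by the smallest (0.041226 mol): C 2.999, H 3.999, O 1.000
Empirical formula: C3H4O
Empirical-formula mass = 56.06 g/mol; 112 ÷ 56.06 ≈ 2, so the molecular formula is C6H8O2.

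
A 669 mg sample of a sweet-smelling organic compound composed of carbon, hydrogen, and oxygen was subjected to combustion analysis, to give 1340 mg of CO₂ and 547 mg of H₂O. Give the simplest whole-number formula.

C2H4O

mol C = 1.34 g CO₂ ÷ 44.009 g/mol = 0.03045 mol
mol H = 2 × 0.547 g H₂O ÷ 18.015 g/mol = 0.06073 mol
mass O = 0.669 − (0.3657 + 0.06121) = 0.2421 g → mol O = 0.2421 ÷ 15.999 = 0.01513 mol
Divide by the smallest (0.01513 mol): C 2.012, H 4.014, O 1.000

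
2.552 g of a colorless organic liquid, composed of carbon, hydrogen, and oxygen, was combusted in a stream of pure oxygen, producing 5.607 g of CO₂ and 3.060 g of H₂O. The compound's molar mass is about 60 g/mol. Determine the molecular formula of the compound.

C3H8O

mol C = 5.607 g CO₂ ÷ 44.009 g/mol = 0.12741 mol
mol H = 2 × 3.060 g H₂O ÷ 18.015 g/mol = 0.33972 mol
mass O = 2.552 − (1.5303 + 0.34243) = 0.67929 g → mol O = 0.67929 ÷ 15.999 = 0.042459 mol
Divide by the smallest (0.042459 mol): C 3.001, H 8.001, O 1.000
Empirical formula: C3H8O
Empirical-formula mass = 60.10 g/mol; 60 ÷ 60.10 ≈ 1, so the molecular formula is C3H8O.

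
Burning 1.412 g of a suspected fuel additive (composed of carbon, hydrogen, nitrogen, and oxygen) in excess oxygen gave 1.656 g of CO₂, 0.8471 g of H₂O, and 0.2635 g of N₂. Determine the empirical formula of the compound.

C2H5NO2

mol C = 1.656 g CO₂ ÷ 44.009 g/mol = 0.037629 mol
mol H = 2 × 0.8471 g H₂O ÷ 18.015 g/mol = 0.094044 mol
mol N = 2 × 0.2635 g N₂ ÷ 28.014 g/mol = 0.018812 mol
mass O = 1.412 − (0.45196 + 0.094796 + 0.26350) = 0.60175 g → mol O = 0.60175 ÷ 15.999 = 0.037611 mol
Divide by the smallest (0.018812 mol): C 2.000, H 4.999, N 1.000, O 1.999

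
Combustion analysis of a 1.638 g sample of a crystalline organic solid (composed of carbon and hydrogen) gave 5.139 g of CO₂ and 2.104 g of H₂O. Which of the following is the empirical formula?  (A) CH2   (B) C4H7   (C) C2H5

(A) CH2

mol C = 5.139 g CO₂ ÷ 44.009 g/mol = 0.11677 mol
mol H = 2 × 2.104 g H₂O ÷ 18.015 g/mol = 0.23358 mol
Divide by the smallest (0.11677 mol): C 1.000, H 2.000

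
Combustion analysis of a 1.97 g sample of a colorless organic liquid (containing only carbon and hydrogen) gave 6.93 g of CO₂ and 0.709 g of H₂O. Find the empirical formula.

mol C = 6.93 g CO₂ ÷ 44.009 g/mol = 0.1575 mol
mol H = 2 × 0.709 g H₂O ÷ 18.015 g/mol = 0.07871 mol
Divide by the smallest (0.07871 mol): C 2.001, H 1.000

C2H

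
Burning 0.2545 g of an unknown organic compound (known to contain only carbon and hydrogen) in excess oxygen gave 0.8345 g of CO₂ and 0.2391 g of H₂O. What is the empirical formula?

C5H7

mol C = 0.8345 g CO₂ ÷ 44.009 g/mol = 0.018962 mol
mol H = 2 × 0.2391 g H₂O ÷ 18.015 g/mol = 0.026545 mol
Divide by the smallest (0.018962 mol): C 1.000, H 1.400
Multiplying each by 5 gives whole numbers: C 5.00, H 7.00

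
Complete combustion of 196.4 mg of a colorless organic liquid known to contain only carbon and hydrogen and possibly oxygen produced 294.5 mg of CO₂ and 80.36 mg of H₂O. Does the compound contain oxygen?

yes

mol C = 0.2945 g CO₂ ÷ 44.009 g/mol = 0.0066918 mol
mol H = 2 × 0.08036 g H₂O ÷ 18.015 g/mol = 0.0089215 mol
C and H account for only 0.089368 g of the 0.1964 g sample; the remaining 0.10703 g must be oxygen.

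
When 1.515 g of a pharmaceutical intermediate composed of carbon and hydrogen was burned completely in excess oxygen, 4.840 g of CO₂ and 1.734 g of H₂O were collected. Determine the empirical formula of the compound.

mol C = 4.840 g CO₂ ÷ 44.009 g/mol = 0.10998 mol
mol H = 2 × 1.734 g H₂O ÷ 18.015 g/mol = 0.19251 mol
Divide by the smallest (0.10998 mol): C 1.000, H 1.750
Multiplying each by 4 gives whole numbers: C 4.00, H 7.00

C4H7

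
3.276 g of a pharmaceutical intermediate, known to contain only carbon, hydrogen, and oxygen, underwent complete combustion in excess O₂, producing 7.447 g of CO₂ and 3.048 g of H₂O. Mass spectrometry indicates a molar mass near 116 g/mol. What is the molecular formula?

C6H12O2

mol C = 7.447 g CO₂ ÷ 44.009 g/mol = 0.16922 mol
mol H = 2 × 3.048 g H₂O ÷ 18.015 g/mol = 0.33838 mol
mass O = 3.276 − (2.0324 + 0.34109) = 0.90246 g → mol O = 0.90246 ÷ 15.999 = 0.056407 mol
Divide by the smallest (0.056407 mol): C 3.000, H 5.999, O 1.000
Empirical formula: C3H6O
Empirical-formula mass = 58.08 g/mol; 116 ÷ 58.08 ≈ 2, so the molecular formula is C6H12O2.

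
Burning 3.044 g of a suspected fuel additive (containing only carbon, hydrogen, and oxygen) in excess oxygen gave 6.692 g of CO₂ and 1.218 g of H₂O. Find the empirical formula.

mol C = 6.692 g CO₂ ÷ 44.009 g/mol = 0.15206 mol
mol H = 2 × 1.218 g H₂O ÷ 18.015 g/mol = 0.13522 mol
mass O = 3.044 − (1.8264 + 0.13630) = 1.0813 g → mol O = 1.0813 ÷ 15.999 = 0.067586 mol
Divide by the smallest (0.067586 mol): C 2.250, H 2.001, O 1.000
Multiplying each by 4 gives whole numbers: C 9.00, H 8.00, O 4.00

C9H8O4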